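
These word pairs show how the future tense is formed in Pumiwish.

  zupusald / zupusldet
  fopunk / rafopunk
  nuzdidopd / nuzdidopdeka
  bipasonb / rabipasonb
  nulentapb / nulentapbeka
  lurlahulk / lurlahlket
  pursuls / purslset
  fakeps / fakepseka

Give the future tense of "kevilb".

kevlbet

nulentapb and bipasonb both end in -b yet inflect differently (nulentapbeka, rabipasonb), so the final letter is not what conditions the rule; the second-to-last letter is.
"kevilb" has second-to-last letter 'l'. The stems whose second-to-last letter is 'l' (pursuls → purslset, zupusald → zupusldet, lurlahulk → lurlahlket) delete the last vowel and add -et.
The other patterns: stems whose second-to-last letter is 'p' add -eka; stems whose second-to-last letter is 'n' add the prefix ra-.
So kevilb → kevlbet.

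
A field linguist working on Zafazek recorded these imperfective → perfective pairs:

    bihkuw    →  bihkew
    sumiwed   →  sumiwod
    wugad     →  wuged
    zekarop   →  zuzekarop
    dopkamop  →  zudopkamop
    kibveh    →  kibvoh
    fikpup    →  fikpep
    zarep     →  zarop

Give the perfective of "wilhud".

fikpup and dopkamop both end in -p yet inflect differently (fikpep, zudopkamop), so the final letter is not what conditions the rule; the last vowel is.
"wilhud" has last vowel 'u'. The stems whose last vowel is 'u' (fikpup → fikpep, bihkuw → bihkew) change the last vowel to 'e'.
The other patterns: stems whose last vowel is 'o' add the prefix zu-; stems whose last vowel is 'e' change the last vowel to 'o'.
So wilhud → wilhed.

wilhed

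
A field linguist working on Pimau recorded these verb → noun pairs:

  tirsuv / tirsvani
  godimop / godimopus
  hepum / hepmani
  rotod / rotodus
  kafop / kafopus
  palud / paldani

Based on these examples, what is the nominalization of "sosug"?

rotod and palud both end in -d yet inflect differently (rotodus, paldani), so the final letter is not what conditions the rule; the last vowel is.
"sosug" has last vowel 'u'. The stems whose last vowel is 'u' (hepum → hepmani, palud → paldani, tirsuv → tirsvani) delete the last vowel and add -ani.
The other pattern: stems whose last vowel is 'o' add -us.
So sosug → sosgani.

sosgani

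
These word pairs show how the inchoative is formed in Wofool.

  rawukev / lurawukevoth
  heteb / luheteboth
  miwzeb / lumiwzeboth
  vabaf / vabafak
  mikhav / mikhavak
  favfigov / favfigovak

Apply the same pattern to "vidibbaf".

vidibbafak

rawukev and mikhav both end in -v yet inflect differently (lurawukevoth, mikhavak), so the final letter is not what conditions the rule; the last vowel is.
"vidibbaf" has last vowel 'a'. The stems whose last vowel is 'a' (vabaf → vabafak, mikhav → mikhavak) add -ak.
The other pattern: stems whose last vowel is 'e' add lu- … -oth around the stem.
So vidibbaf → vidibbafak.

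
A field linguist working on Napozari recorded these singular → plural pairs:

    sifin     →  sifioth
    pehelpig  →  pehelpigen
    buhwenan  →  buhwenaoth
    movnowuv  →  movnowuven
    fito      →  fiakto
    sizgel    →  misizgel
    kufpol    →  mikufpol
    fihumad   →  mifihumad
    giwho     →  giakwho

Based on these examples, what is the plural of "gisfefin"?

kufpol and giwho both have last vowel 'o' yet inflect differently (mikufpol, giakwho), so the last vowel is not what conditions the rule; the final letter is.
"gisfefin" ends in -n. The stems ending in -n (buhwenan → buhwenaoth, sifin → sifioth) drop the final letter and add -oth.
The other patterns: stems ending in -d or -l add the prefix mi-; stems ending in -o insert -ak- after the first vowel; stems ending in -g or -v add -en.
So gisfefin → gisfefioth.

gisfefioth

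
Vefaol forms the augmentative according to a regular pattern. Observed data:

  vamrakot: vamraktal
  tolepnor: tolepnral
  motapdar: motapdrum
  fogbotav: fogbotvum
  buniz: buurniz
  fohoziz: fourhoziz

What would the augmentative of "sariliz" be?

saurriliz

tolepnor and motapdar both end in -r yet inflect differently (tolepnral, motapdrum), so the final letter is not what conditions the rule; the last vowel is.
"sariliz" has last vowel 'i'. The stems whose last vowel is 'i' (buniz → buurniz, fohoziz → fourhoziz) insert -ur- after the first vowel.
So sariliz → saurriliz.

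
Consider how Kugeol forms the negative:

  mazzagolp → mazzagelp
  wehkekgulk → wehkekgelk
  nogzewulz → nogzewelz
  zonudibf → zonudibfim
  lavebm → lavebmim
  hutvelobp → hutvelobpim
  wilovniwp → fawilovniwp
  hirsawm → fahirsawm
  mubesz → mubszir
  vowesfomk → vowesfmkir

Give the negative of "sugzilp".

sugzelp

mazzagolp and hutvelobp both end in -p yet inflect differently (mazzagelp, hutvelobpim), so the final letter is not what conditions the rule; the second-to-last letter is.
"sugzilp" has second-to-last letter 'l'. The stems whose second-to-last letter is 'l' (mazzagolp → mazzagelp, wehkekgulk → wehkekgelk, nogzewulz → nogzewelz) change the last vowel to 'e'.
The other patterns: stems whose second-to-last letter is 'b' add -im; stems whose second-to-last letter is 'w' add the prefix fa-; stems whose second-to-last letter is 'm' or 's' delete the last vowel and add -ir.
So sugzilp → sugzelp.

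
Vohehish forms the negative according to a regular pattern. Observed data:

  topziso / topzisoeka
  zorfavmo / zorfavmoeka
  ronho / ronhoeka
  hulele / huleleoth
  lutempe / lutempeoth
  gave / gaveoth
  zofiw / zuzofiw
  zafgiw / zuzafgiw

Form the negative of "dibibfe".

dibibfeoth

zorfavmo and zofiw both begin with z- yet inflect differently (zorfavmoeka, zuzofiw), so the first letter is not what conditions the rule; the final letter is.
"dibibfe" ends in -e. The stems ending in -e (hulele → huleleoth, lutempe → lutempeoth, gave → gaveoth) add -oth.
The other patterns: stems ending in -o add -eka; stems ending in -w add the prefix zu-.
So dibibfe → dibibfeoth.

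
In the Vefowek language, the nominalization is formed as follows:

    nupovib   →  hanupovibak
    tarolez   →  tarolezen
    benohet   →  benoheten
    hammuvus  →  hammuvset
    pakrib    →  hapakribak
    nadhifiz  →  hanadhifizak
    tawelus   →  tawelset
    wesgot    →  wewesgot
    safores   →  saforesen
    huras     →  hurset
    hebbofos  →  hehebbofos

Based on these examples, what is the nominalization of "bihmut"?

"bihmut" has last vowel 'u'. The stems whose last vowel is 'u' (tawelus → tawelset, hammuvus → hammuvset) delete the last vowel and add -et.
The other patterns: stems whose last vowel is 'o' repeat the first consonant+vowel as a prefix; stems whose last vowel is 'i' add ha- … -ak around the stem; stems whose last vowel is 'e' add -en.
So bihmut → bihmtet.

bihmtet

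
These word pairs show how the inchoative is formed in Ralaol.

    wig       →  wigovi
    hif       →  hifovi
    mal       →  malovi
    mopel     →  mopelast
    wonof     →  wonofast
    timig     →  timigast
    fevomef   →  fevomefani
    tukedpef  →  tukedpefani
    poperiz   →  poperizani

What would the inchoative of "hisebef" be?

hisebefani

mal and mopel both end in -l yet inflect differently (malovi, mopelast), so the final letter is not what conditions the rule; the number of vowels is.
"hisebef" has 3 vowels. The stems with 3 vowels (fevomef → fevomefani, tukedpef → tukedpefani, poperiz → poperizani) add -ani.
The other patterns: stems with 1 vowel add -ovi; stems with 2 vowels add -ast.
So hisebef → hisebefani.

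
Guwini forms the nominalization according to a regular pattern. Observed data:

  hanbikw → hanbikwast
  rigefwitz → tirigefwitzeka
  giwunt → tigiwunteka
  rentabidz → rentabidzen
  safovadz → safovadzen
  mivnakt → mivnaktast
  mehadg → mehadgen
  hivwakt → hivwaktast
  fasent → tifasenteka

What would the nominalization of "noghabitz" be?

hivwakt and fasent both end in -t yet inflect differently (hivwaktast, tifasenteka), so the final letter is not what conditions the rule; the second-to-last letter is.
"noghabitz" has second-to-last letter 't'. The one such stem in the data (rigefwitz → tirigefwitzeka) adds ti- … -eka around the stem, so the same rule applies.
The other patterns: stems whose second-to-last letter is 'd' add -en; stems whose second-to-last letter is 'k' add -ast.
So noghabitz → tinoghabitzeka.

tinoghabitzeka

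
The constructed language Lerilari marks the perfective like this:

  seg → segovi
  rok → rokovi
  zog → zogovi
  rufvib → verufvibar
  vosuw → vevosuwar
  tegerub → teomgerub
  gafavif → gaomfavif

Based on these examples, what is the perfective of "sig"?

sigovi

"sig" has 1 vowel. The stems with 1 vowel (seg → segovi, rok → rokovi, zog → zogovi) add -ovi.
So sig → sigovi.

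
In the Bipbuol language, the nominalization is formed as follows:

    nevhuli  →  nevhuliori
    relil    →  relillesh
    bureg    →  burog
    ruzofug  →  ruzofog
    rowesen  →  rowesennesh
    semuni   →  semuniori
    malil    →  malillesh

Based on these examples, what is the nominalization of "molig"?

bureg and rowesen both have last vowel 'e' yet inflect differently (burog, rowesennesh), so the last vowel is not what conditions the rule; the final letter is.
"molig" ends in -g. The stems ending in -g (bureg → burog, ruzofug → ruzofog) change the last vowel to 'o'.
So molig → molog.

molog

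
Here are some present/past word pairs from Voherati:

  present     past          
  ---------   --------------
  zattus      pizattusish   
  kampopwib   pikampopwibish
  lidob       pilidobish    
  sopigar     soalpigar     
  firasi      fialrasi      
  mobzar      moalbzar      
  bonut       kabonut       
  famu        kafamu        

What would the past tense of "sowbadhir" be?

soalwbadhir

kampopwib and firasi both have last vowel 'i' yet inflect differently (pikampopwibish, fialrasi), so the last vowel is not what conditions the rule; the final letter is.
"sowbadhir" ends in -r. The stems ending in -r (sopigar → soalpigar, mobzar → moalbzar) insert -al- after the first vowel.
The other patterns: stems ending in -b or -s add pi- … -ish around the stem; stems ending in -t or -u add the prefix ka-.
So sowbadhir → soalwbadhir.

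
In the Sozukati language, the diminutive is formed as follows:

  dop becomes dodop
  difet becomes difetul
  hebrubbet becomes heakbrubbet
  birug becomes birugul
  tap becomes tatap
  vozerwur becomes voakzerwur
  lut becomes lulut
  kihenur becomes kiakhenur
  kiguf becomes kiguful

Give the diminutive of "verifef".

lut and difet both end in -t yet inflect differently (lulut, difetul), so the final letter is not what conditions the rule; the number of vowels is.
"verifef" has 3 vowels. The stems with 3 vowels (hebrubbet → heakbrubbet, kihenur → kiakhenur, vozerwur → voakzerwur) insert -ak- after the first vowel.
So verifef → veakrifef.

veakrifef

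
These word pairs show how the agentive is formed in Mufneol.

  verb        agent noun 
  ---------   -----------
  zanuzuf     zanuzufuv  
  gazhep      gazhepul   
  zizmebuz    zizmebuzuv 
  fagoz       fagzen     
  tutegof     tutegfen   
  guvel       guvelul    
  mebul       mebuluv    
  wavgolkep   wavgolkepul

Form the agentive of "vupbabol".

vupbablen

guvel and mebul both end in -l yet inflect differently (guvelul, mebuluv), so the final letter is not what conditions the rule; the last vowel is.
"vupbabol" has last vowel 'o'. The stems whose last vowel is 'o' (tutegof → tutegfen, fagoz → fagzen) delete the last vowel and add -en.
So vupbabol → vupbablen.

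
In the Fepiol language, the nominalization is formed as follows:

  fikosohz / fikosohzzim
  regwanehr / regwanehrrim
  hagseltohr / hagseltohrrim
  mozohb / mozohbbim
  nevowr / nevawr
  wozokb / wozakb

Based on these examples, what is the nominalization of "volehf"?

volehffim

regwanehr and nevowr both end in -r yet inflect differently (regwanehrrim, nevawr), so the final letter is not what conditions the rule; the second-to-last letter is.
"volehf" has second-to-last letter 'h'. The stems whose second-to-last letter is 'h' (fikosohz → fikosohzzim, regwanehr → regwanehrrim, hagseltohr → hagseltohrrim) double the final consonant and add -im.
The other pattern: stems whose second-to-last letter is 'k' or 'w' change the last vowel to 'a'.
So volehf → volehffim.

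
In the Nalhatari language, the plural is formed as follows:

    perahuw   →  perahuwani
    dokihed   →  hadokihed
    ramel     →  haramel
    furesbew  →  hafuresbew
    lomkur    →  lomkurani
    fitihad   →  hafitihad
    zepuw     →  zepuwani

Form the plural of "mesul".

perahuw and furesbew both end in -w yet inflect differently (perahuwani, hafuresbew), so the final letter is not what conditions the rule; the last vowel is.
"mesul" has last vowel 'u'. The stems whose last vowel is 'u' (perahuw → perahuwani, zepuw → zepuwani, lomkur → lomkurani) add -ani.
The other pattern: stems whose last vowel is 'a' or 'e' add the prefix ha-.
So mesul → mesulani.

mesulani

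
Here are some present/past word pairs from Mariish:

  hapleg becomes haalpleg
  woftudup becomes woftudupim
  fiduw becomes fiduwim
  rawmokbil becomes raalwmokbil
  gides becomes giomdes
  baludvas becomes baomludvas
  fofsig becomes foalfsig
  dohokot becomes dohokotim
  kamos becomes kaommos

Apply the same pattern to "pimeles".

gides and hapleg both have last vowel 'e' yet inflect differently (giomdes, haalpleg), so the last vowel is not what conditions the rule; the final letter is.
"pimeles" ends in -s. The stems ending in -s (baludvas → baomludvas, gides → giomdes, kamos → kaommos) insert -om- after the first vowel.
The other patterns: stems ending in -g or -l insert -al- after the first vowel; stems ending in -p, -t or -w add -im.
So pimeles → piommeles.

piommeles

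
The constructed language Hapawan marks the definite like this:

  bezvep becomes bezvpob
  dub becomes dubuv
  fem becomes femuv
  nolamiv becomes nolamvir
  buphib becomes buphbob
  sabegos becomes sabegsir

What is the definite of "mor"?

moruv

"mor" has 1 vowel. The stems with 1 vowel (fem → femuv, dub → dubuv) add -uv.
The other patterns: stems with 2 vowels delete the last vowel and add -ob; stems with 3 vowels delete the last vowel and add -ir.
So mor → moruv.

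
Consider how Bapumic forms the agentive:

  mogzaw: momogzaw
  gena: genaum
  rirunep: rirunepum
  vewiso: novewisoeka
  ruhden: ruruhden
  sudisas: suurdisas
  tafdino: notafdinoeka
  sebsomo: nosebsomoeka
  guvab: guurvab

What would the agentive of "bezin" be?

"bezin" ends in -n. The one such stem in the data (ruhden → ruruhden) repeats the first consonant+vowel as a prefix (as does mogzaw), so the same rule applies.
So bezin → bebezin.

bebezin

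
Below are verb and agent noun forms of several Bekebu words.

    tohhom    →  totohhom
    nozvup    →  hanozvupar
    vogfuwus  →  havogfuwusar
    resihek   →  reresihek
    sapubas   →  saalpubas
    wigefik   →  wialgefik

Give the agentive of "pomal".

"pomal" has last vowel 'a'. The one such stem in the data (sapubas → saalpubas) inserts -al- after the first vowel (as does wigefik), so the same rule applies.
The other patterns: stems whose last vowel is 'u' add ha- … -ar around the stem; stems whose last vowel is 'e' or 'o' repeat the first consonant+vowel as a prefix.
So pomal → poalmal.

poalmal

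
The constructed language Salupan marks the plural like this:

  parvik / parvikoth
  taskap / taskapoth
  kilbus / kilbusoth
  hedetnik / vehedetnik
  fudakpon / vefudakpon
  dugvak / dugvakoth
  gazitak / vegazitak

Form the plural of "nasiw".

nasiwoth

parvik and hedetnik both end in -k yet inflect differently (parvikoth, vehedetnik), so the final letter is not what conditions the rule; the number of vowels is.
"nasiw" has 2 vowels. The stems with 2 vowels (taskap → taskapoth, parvik → parvikoth, dugvak → dugvakoth) add -oth.
The other pattern: stems with 3 vowels add the prefix ve-.
So nasiw → nasiwoth.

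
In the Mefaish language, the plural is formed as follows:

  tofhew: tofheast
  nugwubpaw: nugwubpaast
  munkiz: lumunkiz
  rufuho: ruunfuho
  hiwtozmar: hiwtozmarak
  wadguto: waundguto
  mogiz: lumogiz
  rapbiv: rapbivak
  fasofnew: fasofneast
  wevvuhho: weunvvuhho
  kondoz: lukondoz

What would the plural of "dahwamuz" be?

wadguto and kondoz both have last vowel 'o' yet inflect differently (waundguto, lukondoz), so the last vowel is not what conditions the rule; the final letter is.
"dahwamuz" ends in -z. The stems ending in -z (kondoz → lukondoz, mogiz → lumogiz, munkiz → lumunkiz) add the prefix lu-.
The other patterns: stems ending in -o insert -un- after the first vowel; stems ending in -w drop the final letter and add -ast; stems ending in -r or -v add -ak.
So dahwamuz → ludahwamuz.

ludahwamuz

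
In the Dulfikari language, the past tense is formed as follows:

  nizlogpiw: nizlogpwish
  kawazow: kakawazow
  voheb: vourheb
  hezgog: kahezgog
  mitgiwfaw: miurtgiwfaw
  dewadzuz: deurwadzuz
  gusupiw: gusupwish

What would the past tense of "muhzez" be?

muurhzez

gusupiw and kawazow both end in -w yet inflect differently (gusupwish, kakawazow), so the final letter is not what conditions the rule; the last vowel is.
"muhzez" has last vowel 'e'. The one such stem in the data (voheb → vourheb) inserts -ur- after the first vowel (as do dewadzuz, mitgiwfaw), so the same rule applies.
The other patterns: stems whose last vowel is 'i' delete the last vowel and add -ish; stems whose last vowel is 'o' add the prefix ka-.
So muhzez → muurhzez.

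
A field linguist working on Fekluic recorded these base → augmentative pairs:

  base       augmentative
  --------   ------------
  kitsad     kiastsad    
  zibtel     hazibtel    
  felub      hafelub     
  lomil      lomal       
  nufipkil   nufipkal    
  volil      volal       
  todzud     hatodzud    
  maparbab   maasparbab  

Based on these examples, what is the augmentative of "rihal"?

riashal

lomil and zibtel both end in -l yet inflect differently (lomal, hazibtel), so the final letter is not what conditions the rule; the last vowel is.
"rihal" has last vowel 'a'. The stems whose last vowel is 'a' (kitsad → kiastsad, maparbab → maasparbab) insert -as- after the first vowel.
So rihal → riashal.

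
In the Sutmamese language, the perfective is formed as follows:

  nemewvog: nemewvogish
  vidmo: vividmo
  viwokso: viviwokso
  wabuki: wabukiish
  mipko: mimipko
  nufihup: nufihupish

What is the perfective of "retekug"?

viwokso and nemewvog both have last vowel 'o' yet inflect differently (viviwokso, nemewvogish), so the last vowel is not what conditions the rule; the final letter is.
"retekug" ends in -g. The one such stem in the data (nemewvog → nemewvogish) adds -ish, so the same rule applies.
The other pattern: stems ending in -o repeat the first consonant+vowel as a prefix.
So retekug → retekugish.

retekugish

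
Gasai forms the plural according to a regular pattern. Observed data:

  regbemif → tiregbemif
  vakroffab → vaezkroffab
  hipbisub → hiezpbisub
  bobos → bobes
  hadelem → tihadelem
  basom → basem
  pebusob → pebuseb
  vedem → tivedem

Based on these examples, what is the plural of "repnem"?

hadelem and basom both end in -m yet inflect differently (tihadelem, basem), so the final letter is not what conditions the rule; the last vowel is.
"repnem" has last vowel 'e'. The stems whose last vowel is 'e' (hadelem → tihadelem, vedem → tivedem) add the prefix ti-.
So repnem → tirepnem.

tirepnem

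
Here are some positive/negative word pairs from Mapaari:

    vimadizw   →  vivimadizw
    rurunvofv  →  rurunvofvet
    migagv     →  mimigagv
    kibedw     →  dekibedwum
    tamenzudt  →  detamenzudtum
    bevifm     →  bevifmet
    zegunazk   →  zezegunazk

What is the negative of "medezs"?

"medezs" has second-to-last letter 'z'. The stems whose second-to-last letter is 'z' (zegunazk → zezegunazk, vimadizw → vivimadizw) repeat the first consonant+vowel as a prefix.
The other patterns: stems whose second-to-last letter is 'f' add -et; stems whose second-to-last letter is 'd' add de- … -um around the stem.
So medezs → memedezs.

memedezs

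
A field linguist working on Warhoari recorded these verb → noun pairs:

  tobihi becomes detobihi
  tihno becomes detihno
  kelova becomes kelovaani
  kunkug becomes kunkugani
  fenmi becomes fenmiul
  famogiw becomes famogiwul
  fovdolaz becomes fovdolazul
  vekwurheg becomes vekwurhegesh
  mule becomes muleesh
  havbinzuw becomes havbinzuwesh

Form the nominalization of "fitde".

fitdeul

tobihi and fenmi both end in -i yet inflect differently (detobihi, fenmiul), so the final letter is not what conditions the rule; the first letter is.
"fitde" begins with f-. The stems beginning with f- (fenmi → fenmiul, famogiw → famogiwul, fovdolaz → fovdolazul) add -ul.
So fitde → fitdeul.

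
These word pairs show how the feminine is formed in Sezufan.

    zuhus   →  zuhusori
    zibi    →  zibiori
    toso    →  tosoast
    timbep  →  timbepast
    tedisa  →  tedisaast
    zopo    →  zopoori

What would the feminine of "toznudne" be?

zopo and toso both end in -o yet inflect differently (zopoori, tosoast), so the final letter is not what conditions the rule; the first letter is.
"toznudne" begins with t-. The stems beginning with t- (tedisa → tedisaast, timbep → timbepast, toso → tosoast) add -ast.
So toznudne → toznudneast.

toznudneast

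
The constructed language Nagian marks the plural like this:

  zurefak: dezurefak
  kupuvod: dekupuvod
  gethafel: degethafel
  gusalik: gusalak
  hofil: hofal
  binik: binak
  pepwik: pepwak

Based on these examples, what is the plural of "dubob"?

hofil and gethafel both end in -l yet inflect differently (hofal, degethafel), so the final letter is not what conditions the rule; the last vowel is.
"dubob" has last vowel 'o'. The one such stem in the data (kupuvod → dekupuvod) adds the prefix de-, so the same rule applies.
The other pattern: stems whose last vowel is 'i' change the last vowel to 'a'.
So dubob → dedubob.

dedubob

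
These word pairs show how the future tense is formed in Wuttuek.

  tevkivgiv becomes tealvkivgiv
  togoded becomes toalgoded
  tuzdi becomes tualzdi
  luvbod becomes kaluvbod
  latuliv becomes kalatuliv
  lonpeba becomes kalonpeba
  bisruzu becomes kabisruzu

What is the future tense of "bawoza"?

togoded and luvbod both end in -d yet inflect differently (toalgoded, kaluvbod), so the final letter is not what conditions the rule; the first letter is.
"bawoza" begins with b-. The one such stem in the data (bisruzu → kabisruzu) adds the prefix ka-, so the same rule applies.
The other pattern: stems beginning with t- insert -al- after the first vowel.
So bawoza → kabawoza.

kabawoza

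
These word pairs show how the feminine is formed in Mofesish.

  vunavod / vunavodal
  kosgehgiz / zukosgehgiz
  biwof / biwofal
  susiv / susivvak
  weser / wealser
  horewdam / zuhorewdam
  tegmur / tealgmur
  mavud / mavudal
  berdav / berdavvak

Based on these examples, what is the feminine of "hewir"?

healwir

susiv and kosgehgiz both have last vowel 'i' yet inflect differently (susivvak, zukosgehgiz), so the last vowel is not what conditions the rule; the final letter is.
"hewir" ends in -r. The stems ending in -r (weser → wealser, tegmur → tealgmur) insert -al- after the first vowel.
So hewir → healwir.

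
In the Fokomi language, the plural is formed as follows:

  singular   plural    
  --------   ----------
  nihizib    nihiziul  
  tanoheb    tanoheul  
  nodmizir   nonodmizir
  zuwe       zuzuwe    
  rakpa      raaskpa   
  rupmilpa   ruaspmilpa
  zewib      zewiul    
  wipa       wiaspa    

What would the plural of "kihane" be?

kikihane

"kihane" ends in -e. The one such stem in the data (zuwe → zuzuwe) repeats the first consonant+vowel as a prefix (as does nodmizir), so the same rule applies.
So kihane → kikihane.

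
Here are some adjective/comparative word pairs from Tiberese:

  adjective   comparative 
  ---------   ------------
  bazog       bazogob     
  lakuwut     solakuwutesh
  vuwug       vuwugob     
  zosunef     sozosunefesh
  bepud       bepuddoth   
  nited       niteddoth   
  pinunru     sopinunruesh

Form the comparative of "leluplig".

bepud and vuwug both have last vowel 'u' yet inflect differently (bepuddoth, vuwugob), so the last vowel is not what conditions the rule; the final letter is.
"leluplig" ends in -g. The stems ending in -g (bazog → bazogob, vuwug → vuwugob) add -ob.
So leluplig → lelupligob.

lelupligob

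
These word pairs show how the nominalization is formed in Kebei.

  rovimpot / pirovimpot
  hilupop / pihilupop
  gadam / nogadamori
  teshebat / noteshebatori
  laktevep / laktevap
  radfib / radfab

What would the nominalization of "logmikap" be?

rovimpot and teshebat both end in -t yet inflect differently (pirovimpot, noteshebatori), so the final letter is not what conditions the rule; the last vowel is.
"logmikap" has last vowel 'a'. The stems whose last vowel is 'a' (gadam → nogadamori, teshebat → noteshebatori) add no- … -ori around the stem.
The other patterns: stems whose last vowel is 'o' add the prefix pi-; stems whose last vowel is 'e' or 'i' change the last vowel to 'a'.
So logmikap → nologmikapori.

nologmikapori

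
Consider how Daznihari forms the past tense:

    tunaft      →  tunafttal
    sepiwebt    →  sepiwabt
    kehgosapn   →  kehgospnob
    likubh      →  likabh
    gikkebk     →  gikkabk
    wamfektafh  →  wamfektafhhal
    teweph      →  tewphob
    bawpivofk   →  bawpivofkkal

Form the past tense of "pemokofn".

pemokofnnal

teweph and likubh both end in -h yet inflect differently (tewphob, likabh), so the final letter is not what conditions the rule; the second-to-last letter is.
"pemokofn" has second-to-last letter 'f'. The stems whose second-to-last letter is 'f' (bawpivofk → bawpivofkkal, tunaft → tunafttal, wamfektafh → wamfektafhhal) double the final consonant and add -al.
The other patterns: stems whose second-to-last letter is 'p' delete the last vowel and add -ob; stems whose second-to-last letter is 'b' change the last vowel to 'a'.
So pemokofn → pemokofnnal.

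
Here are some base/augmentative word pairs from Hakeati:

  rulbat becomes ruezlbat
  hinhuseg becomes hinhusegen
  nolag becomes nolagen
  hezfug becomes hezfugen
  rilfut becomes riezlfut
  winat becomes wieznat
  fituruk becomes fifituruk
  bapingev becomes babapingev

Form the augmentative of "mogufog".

mogufogen

"mogufog" ends in -g. The stems ending in -g (nolag → nolagen, hinhuseg → hinhusegen, hezfug → hezfugen) add -en.
The other patterns: stems ending in -t insert -ez- after the first vowel; stems ending in -k or -v repeat the first consonant+vowel as a prefix.
So mogufog → mogufogen.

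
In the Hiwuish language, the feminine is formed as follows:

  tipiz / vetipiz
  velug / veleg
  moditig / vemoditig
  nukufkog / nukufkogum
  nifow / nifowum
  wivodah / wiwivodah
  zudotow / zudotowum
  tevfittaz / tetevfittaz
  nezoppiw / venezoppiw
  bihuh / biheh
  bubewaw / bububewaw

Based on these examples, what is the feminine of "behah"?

bebehah

"behah" has last vowel 'a'. The stems whose last vowel is 'a' (bubewaw → bububewaw, wivodah → wiwivodah, tevfittaz → tetevfittaz) repeat the first consonant+vowel as a prefix.
The other patterns: stems whose last vowel is 'u' change the last vowel to 'e'; stems whose last vowel is 'i' add the prefix ve-; stems whose last vowel is 'o' add -um.
So behah → bebehah.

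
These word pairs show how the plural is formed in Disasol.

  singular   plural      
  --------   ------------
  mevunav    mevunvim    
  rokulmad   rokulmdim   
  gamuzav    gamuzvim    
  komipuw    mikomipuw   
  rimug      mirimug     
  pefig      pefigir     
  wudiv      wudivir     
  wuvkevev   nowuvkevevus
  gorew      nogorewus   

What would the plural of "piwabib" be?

"piwabib" has last vowel 'i'. The stems whose last vowel is 'i' (pefig → pefigir, wudiv → wudivir) add -ir.
The other patterns: stems whose last vowel is 'a' delete the last vowel and add -im; stems whose last vowel is 'u' add the prefix mi-; stems whose last vowel is 'e' add no- … -us around the stem.
So piwabib → piwabibir.

piwabibir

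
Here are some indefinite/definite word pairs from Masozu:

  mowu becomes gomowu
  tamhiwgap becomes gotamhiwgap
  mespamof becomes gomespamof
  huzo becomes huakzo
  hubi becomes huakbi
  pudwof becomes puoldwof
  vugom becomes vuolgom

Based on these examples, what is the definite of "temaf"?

mespamof and pudwof both end in -f yet inflect differently (gomespamof, puoldwof), so the final letter is not what conditions the rule; the first letter is.
"temaf" begins with t-. The one such stem in the data (tamhiwgap → gotamhiwgap) adds the prefix go-, so the same rule applies.
The other patterns: stems beginning with h- insert -ak- after the first vowel; stems beginning with p- or v- insert -ol- after the first vowel.
So temaf → gotemaf.

gotemaf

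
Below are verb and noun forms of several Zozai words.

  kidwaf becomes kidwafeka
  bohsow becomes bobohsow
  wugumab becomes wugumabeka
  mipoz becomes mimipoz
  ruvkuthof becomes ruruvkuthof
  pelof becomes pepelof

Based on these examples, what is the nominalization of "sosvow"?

"sosvow" has last vowel 'o'. The stems whose last vowel is 'o' (bohsow → bobohsow, mipoz → mimipoz, pelof → pepelof) repeat the first consonant+vowel as a prefix.
So sosvow → sososvow.

sososvow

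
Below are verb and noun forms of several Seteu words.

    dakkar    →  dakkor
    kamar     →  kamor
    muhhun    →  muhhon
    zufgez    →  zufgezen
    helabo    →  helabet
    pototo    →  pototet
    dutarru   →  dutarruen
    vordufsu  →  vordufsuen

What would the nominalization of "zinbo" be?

"zinbo" ends in -o. The stems ending in -o (pototo → pototet, helabo → helabet) drop the final letter and add -et.
So zinbo → zinbet.

zinbet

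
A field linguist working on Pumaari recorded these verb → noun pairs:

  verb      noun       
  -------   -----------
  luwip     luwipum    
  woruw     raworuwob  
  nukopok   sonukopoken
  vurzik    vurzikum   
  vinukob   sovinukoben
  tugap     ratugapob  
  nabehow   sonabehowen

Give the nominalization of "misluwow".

nukopok and vurzik both end in -k yet inflect differently (sonukopoken, vurzikum), so the final letter is not what conditions the rule; the last vowel is.
"misluwow" has last vowel 'o'. The stems whose last vowel is 'o' (vinukob → sovinukoben, nabehow → sonabehowen, nukopok → sonukopoken) add so- … -en around the stem.
So misluwow → somisluwowen.

somisluwowen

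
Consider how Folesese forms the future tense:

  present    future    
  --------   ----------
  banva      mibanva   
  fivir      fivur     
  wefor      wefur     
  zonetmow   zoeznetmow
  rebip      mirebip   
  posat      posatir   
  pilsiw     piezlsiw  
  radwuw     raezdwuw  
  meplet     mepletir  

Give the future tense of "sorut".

sorutir

zonetmow and wefor both have last vowel 'o' yet inflect differently (zoeznetmow, wefur), so the last vowel is not what conditions the rule; the final letter is.
"sorut" ends in -t. The stems ending in -t (meplet → mepletir, posat → posatir) add -ir.
So sorut → sorutir.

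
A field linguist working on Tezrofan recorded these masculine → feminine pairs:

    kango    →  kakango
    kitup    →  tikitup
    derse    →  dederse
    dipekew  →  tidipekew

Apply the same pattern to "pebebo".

dipekew and derse both have last vowel 'e' yet inflect differently (tidipekew, dederse), so the last vowel is not what conditions the rule; whether the stem ends in a vowel or a consonant is.
"pebebo" ends in a vowel. The stems ending in a vowel (derse → dederse, kango → kakango) repeat the first consonant+vowel as a prefix.
So pebebo → pepebebo.

pepebebo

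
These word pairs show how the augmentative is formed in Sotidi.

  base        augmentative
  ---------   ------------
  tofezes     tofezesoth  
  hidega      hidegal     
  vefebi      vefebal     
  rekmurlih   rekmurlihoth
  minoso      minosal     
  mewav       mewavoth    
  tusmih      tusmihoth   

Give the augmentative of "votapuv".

tusmih and vefebi both have last vowel 'i' yet inflect differently (tusmihoth, vefebal), so the last vowel is not what conditions the rule; whether the stem ends in a vowel or a consonant is.
"votapuv" ends in a consonant. The stems ending in a consonant (mewav → mewavoth, tofezes → tofezesoth, tusmih → tusmihoth) add -oth.
So votapuv → votapuvoth.

votapuvoth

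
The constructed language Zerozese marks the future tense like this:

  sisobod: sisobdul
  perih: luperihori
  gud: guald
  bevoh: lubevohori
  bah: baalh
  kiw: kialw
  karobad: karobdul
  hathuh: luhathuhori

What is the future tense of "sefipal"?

bah and hathuh both end in -h yet inflect differently (baalh, luhathuhori), so the final letter is not what conditions the rule; the number of vowels is.
"sefipal" has 3 vowels. The stems with 3 vowels (sisobod → sisobdul, karobad → karobdul) delete the last vowel and add -ul.
So sefipal → sefiplul.

sefiplul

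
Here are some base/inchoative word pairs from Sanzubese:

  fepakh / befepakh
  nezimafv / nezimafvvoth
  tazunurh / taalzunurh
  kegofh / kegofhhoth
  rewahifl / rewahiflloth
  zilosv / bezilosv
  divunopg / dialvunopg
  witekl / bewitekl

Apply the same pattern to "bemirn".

"bemirn" has second-to-last letter 'r'. The one such stem in the data (tazunurh → taalzunurh) inserts -al- after the first vowel (as does divunopg), so the same rule applies.
The other patterns: stems whose second-to-last letter is 'f' double the final consonant and add -oth; stems whose second-to-last letter is 'k' or 's' add the prefix be-.
So bemirn → bealmirn.

bealmirn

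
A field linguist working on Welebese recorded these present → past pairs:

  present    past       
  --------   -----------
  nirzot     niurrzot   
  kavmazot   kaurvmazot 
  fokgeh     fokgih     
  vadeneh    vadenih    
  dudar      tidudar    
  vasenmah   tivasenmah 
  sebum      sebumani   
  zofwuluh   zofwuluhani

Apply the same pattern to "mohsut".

fokgeh and vasenmah both end in -h yet inflect differently (fokgih, tivasenmah), so the final letter is not what conditions the rule; the last vowel is.
"mohsut" has last vowel 'u'. The stems whose last vowel is 'u' (sebum → sebumani, zofwuluh → zofwuluhani) add -ani.
So mohsut → mohsutani.

mohsutani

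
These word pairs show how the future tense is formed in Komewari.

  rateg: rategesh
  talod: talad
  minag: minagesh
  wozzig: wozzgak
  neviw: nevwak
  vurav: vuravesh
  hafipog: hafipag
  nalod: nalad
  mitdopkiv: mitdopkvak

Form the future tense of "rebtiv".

rebtvak

wozzig and hafipog both end in -g yet inflect differently (wozzgak, hafipag), so the final letter is not what conditions the rule; the last vowel is.
"rebtiv" has last vowel 'i'. The stems whose last vowel is 'i' (wozzig → wozzgak, neviw → nevwak, mitdopkiv → mitdopkvak) delete the last vowel and add -ak.
So rebtiv → rebtvak.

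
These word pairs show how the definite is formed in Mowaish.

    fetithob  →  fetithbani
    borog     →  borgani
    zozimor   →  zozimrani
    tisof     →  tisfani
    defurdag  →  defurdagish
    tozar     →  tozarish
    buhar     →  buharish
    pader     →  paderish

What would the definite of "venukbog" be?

venukbgani

borog and defurdag both end in -g yet inflect differently (borgani, defurdagish), so the final letter is not what conditions the rule; the last vowel is.
"venukbog" has last vowel 'o'. The stems whose last vowel is 'o' (fetithob → fetithbani, borog → borgani, zozimor → zozimrani) delete the last vowel and add -ani.
So venukbog → venukbgani.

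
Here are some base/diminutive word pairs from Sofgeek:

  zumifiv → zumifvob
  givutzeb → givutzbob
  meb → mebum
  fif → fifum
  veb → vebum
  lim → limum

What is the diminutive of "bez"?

bezum

givutzeb and meb both end in -b yet inflect differently (givutzbob, mebum), so the final letter is not what conditions the rule; the number of vowels is.
"bez" has 1 vowel. The stems with 1 vowel (meb → mebum, fif → fifum, veb → vebum) add -um.
The other pattern: stems with 3 vowels delete the last vowel and add -ob.
So bez → bezum.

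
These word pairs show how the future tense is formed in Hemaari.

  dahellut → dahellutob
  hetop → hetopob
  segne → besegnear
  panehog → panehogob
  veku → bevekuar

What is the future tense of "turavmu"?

"turavmu" ends in a vowel. The stems ending in a vowel (veku → bevekuar, segne → besegnear) add be- … -ar around the stem.
The other pattern: stems ending in a consonant add -ob.
So turavmu → beturavmuar.

beturavmuar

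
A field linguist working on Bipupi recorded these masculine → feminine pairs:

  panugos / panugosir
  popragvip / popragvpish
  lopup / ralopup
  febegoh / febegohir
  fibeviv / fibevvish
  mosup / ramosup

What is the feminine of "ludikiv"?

lopup and popragvip both end in -p yet inflect differently (ralopup, popragvpish), so the final letter is not what conditions the rule; the last vowel is.
"ludikiv" has last vowel 'i'. The stems whose last vowel is 'i' (fibeviv → fibevvish, popragvip → popragvpish) delete the last vowel and add -ish.
The other patterns: stems whose last vowel is 'u' add the prefix ra-; stems whose last vowel is 'o' add -ir.
So ludikiv → ludikvish.

ludikvish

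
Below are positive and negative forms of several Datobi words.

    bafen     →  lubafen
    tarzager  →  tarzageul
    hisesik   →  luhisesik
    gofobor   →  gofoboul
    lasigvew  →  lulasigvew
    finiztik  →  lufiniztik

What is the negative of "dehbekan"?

tarzager and bafen both have last vowel 'e' yet inflect differently (tarzageul, lubafen), so the last vowel is not what conditions the rule; the final letter is.
"dehbekan" ends in -n. The one such stem in the data (bafen → lubafen) adds the prefix lu-, so the same rule applies.
The other pattern: stems ending in -r drop the final letter and add -ul.
So dehbekan → ludehbekan.

ludehbekan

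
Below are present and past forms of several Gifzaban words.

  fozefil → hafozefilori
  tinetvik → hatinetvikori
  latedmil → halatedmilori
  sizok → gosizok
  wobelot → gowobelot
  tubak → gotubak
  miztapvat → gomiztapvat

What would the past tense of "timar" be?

gotimar

tinetvik and sizok both end in -k yet inflect differently (hatinetvikori, gosizok), so the final letter is not what conditions the rule; the last vowel is.
"timar" has last vowel 'a'. The stems whose last vowel is 'a' (tubak → gotubak, miztapvat → gomiztapvat) add the prefix go-.
The other pattern: stems whose last vowel is 'i' add ha- … -ori around the stem.
So timar → gotimar.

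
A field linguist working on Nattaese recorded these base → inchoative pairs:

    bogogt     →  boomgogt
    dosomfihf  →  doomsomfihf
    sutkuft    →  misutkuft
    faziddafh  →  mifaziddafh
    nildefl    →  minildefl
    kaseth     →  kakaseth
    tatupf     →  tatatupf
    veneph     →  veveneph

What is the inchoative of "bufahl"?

buomfahl

bogogt and sutkuft both end in -t yet inflect differently (boomgogt, misutkuft), so the final letter is not what conditions the rule; the second-to-last letter is.
"bufahl" has second-to-last letter 'h'. The one such stem in the data (dosomfihf → doomsomfihf) inserts -om- after the first vowel (as does bogogt), so the same rule applies.
So bufahl → buomfahl.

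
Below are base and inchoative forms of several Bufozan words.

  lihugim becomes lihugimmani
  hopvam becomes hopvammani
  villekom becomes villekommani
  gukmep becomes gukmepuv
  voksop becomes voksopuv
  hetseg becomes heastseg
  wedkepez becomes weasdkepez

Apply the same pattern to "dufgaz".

duasfgaz

villekom and voksop both have last vowel 'o' yet inflect differently (villekommani, voksopuv), so the last vowel is not what conditions the rule; the final letter is.
"dufgaz" ends in -z. The one such stem in the data (wedkepez → weasdkepez) inserts -as- after the first vowel (as does hetseg), so the same rule applies.
The other patterns: stems ending in -m double the final consonant and add -ani; stems ending in -p add -uv.
So dufgaz → duasfgaz.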